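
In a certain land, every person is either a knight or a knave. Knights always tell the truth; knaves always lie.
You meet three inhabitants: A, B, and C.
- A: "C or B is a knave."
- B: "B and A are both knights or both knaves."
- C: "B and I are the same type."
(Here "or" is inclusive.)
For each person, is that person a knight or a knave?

A is a knight, B is a knight, and C is a knave.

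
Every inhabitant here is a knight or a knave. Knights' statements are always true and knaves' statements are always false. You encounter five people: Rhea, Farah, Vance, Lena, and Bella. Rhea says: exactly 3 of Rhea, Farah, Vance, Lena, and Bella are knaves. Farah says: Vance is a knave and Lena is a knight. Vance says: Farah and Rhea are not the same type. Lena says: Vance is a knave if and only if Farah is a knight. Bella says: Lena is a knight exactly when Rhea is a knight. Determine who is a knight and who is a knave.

Suppose Rhea is a knight. Then Rhea's statement "exactly 3 of Rhea, Farah, Vance, Lena, and Bella are knaves" would have to be true. Checking the 16 ways to assign the others, none is consistent with every speaker.
(For instance, with Farah=knave, Vance=knave, Lena=knave, Bella=knight, Vance's claim "Farah and Rhea are not the same type" comes out true where it would need to be false.)
So Rhea must be a knave, making "exactly 3 of Rhea, Farah, Vance, Lena, and Bella are knaves" false. Taking Rhea=knave, Farah=knave, Vance=knave, Lena=knave, Bella=knight, each remaining statement checks out:
  Farah (knave): "Vance is a knave and Lena is a knight" — false. ✓
  Vance (knave): "Farah and Rhea are not the same type" — false. ✓
  Lena (knave): "Vance is a knave if and only if Farah is a knight" — false. ✓
  Bella (knight): "Lena is a knight exactly when Rhea is a knight" — true. ✓
This is the unique consistent assignment.

Rhea is a knave, Farah is a knave, Vance is a knave, Lena is a knave, and Bella is a knight.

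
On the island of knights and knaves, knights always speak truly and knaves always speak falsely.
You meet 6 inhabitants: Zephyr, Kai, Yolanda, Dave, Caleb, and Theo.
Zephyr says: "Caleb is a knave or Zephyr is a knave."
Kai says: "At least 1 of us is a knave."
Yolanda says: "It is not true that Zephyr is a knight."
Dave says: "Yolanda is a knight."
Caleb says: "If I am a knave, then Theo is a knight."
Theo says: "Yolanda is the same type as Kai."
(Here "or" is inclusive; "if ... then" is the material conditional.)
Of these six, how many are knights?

2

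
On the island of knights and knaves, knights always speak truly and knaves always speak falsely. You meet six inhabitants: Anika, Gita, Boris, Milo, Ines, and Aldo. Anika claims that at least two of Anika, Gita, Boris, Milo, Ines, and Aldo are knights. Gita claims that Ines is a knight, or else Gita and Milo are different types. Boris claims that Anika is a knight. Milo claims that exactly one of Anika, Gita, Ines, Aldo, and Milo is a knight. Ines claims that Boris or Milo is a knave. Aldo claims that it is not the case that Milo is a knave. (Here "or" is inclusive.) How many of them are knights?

4

The unique consistent assignment is Anika=knight, Gita=knight, Boris=knight, Milo=knave, Ines=knight, Aldo=knave.
That has 4 knights.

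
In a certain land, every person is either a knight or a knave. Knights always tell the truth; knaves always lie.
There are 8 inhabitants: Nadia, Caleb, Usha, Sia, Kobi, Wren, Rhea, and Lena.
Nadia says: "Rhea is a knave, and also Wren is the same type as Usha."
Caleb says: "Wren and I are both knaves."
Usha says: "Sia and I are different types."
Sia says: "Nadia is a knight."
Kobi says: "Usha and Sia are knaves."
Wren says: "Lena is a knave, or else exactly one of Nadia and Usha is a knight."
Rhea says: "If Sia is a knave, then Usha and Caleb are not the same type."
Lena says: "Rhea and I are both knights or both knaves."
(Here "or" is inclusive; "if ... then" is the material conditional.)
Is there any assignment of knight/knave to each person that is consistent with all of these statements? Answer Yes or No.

One consistent assignment: Nadia=knave, Caleb=knave, Usha=knight, Sia=knave, Kobi=knave, Wren=knight, Rhea=knight, Lena=knight.

Yes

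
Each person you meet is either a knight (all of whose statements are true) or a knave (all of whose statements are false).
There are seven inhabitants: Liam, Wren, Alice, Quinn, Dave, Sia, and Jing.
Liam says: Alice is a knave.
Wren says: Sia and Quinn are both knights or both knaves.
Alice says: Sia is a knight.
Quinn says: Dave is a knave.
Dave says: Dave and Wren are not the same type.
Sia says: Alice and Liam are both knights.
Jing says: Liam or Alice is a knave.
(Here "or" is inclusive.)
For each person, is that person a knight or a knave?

Liam is a knight, Wren is a knave, Alice is a knave, Quinn is a knight, Dave is a knave, Sia is a knave, and Jing is a knight.

Liam is a knight, and the claim "Alice is a knave" is indeed True.
Wren is a knave; "Sia and Quinn are both knights or both knaves" is False, as required.
As a knave, Alice's statement "Sia is a knight" should be False; it is.
Since Quinn is a knight, "Dave is a knave" needs to be True, which holds.
Dave (knave): "Dave and Wren are not the same type" — False. ✓
Sia is a knave; "Alice and Liam are both knights" is False, as required.
Jing is a knight, and the claim "Liam or Alice is a knave" is indeed True.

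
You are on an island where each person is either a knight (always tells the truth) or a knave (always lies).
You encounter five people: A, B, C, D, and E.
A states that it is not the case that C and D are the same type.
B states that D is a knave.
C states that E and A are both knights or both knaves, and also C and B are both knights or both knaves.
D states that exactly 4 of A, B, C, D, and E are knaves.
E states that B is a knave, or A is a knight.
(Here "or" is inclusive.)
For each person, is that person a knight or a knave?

Knights: A, B, C, and E. Knaves: D.

Suppose A is a knave. Then A's statement "it is not the case that C and D are the same type" would have to be false. Checking the 16 ways to assign the others, none is consistent with every speaker.
(For instance, with B=knight, C=knight, D=knave, E=knight, A's claim "it is not the case that C and D are the same type" comes out true where it would need to be false.)
So A must be a knight, making "it is not the case that C and D are the same type" true. Taking A=knight, B=knight, C=knight, D=knave, E=knight, each remaining statement checks out:
  B (knight): "D is a knave" — true. ✓
  C (knight): "E and A are both knights or both knaves, and also C and B are both knights or both knaves" — true. ✓
  D (knave): "exactly 4 of A, B, C, D, and E are knaves" — false. ✓
  E (knight): "B is a knave, or A is a knight" — true. ✓
This is the unique consistent assignment.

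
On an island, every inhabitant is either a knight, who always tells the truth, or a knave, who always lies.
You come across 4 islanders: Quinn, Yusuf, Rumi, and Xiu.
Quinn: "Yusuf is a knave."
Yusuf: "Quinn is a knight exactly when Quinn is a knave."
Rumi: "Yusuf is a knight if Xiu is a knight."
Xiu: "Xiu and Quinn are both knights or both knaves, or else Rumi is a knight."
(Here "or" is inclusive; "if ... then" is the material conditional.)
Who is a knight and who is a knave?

Quinn is a knight, Yusuf is a knave, Rumi is a knave, and Xiu is a knight.

As a knight, Quinn's statement "Yusuf is a knave" should be True; it is.
Yusuf is a knave, and the claim "Quinn is a knight exactly when Quinn is a knave" is indeed false.
Rumi (knave): "Yusuf is a knight if Xiu is a knight" — false. ✓
Xiu is a knight, and the claim "Xiu and Quinn are both knights or both knaves, or else Rumi is a knight" is indeed True.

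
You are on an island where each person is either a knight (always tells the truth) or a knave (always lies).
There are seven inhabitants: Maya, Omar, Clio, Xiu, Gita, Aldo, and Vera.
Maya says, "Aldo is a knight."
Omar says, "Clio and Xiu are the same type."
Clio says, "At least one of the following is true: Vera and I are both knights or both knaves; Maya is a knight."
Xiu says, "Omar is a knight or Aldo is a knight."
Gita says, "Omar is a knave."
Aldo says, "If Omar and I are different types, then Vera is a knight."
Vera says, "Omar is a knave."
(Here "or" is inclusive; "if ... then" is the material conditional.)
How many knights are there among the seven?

The unique consistent assignment is Maya=knight, Omar=knight, Clio=knight, Xiu=knight, Gita=knave, Aldo=knight, Vera=knave.
That has 5 knights.

5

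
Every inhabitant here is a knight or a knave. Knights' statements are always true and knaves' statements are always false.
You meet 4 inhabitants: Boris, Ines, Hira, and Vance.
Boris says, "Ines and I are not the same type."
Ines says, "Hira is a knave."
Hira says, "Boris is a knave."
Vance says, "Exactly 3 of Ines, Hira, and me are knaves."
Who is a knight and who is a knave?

Boris is a knave, Ines is a knave, Hira is a knight, and Vance is a knave.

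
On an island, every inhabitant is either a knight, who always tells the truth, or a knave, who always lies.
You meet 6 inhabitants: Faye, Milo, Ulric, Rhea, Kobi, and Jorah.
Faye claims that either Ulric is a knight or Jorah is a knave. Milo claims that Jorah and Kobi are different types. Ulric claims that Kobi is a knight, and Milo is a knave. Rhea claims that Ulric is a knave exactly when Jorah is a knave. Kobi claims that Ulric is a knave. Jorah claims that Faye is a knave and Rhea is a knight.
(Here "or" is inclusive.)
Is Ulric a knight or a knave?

Consistent assignments: {Faye=knight, Milo=knight, Ulric=knave, Rhea=knight, Kobi=knight, Jorah=knave}
In every consistent assignment, Ulric is a knave.

Ulric is a knave.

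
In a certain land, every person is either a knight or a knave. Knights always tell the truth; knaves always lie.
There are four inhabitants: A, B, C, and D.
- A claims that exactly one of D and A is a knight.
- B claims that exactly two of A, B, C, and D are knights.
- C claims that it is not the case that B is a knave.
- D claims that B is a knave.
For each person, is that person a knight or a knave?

A is a knave, and the claim "exactly one of D and A is a knight" is indeed false.
B (knight): "exactly two of A, B, C, and D are knights" — True. ✓
As a knight, C's statement "it is not the case that B is a knave" should be True; it is.
As a knave, D's statement "B is a knave" should be false; it is.

A is a knave, B is a knight, C is a knight, and D is a knave.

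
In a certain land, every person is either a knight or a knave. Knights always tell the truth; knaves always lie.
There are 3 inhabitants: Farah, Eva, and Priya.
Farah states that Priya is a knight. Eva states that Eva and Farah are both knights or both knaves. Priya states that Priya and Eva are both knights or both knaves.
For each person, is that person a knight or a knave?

Farah (knight): "Priya is a knight" — true. ✓
Since Eva is a knight, "Eva and Farah are both knights or both knaves" needs to be true, which holds.
Priya is a knight, and the claim "Priya and Eva are both knights or both knaves" is indeed true.

Farah is a knight, Eva is a knight, and Priya is a knight.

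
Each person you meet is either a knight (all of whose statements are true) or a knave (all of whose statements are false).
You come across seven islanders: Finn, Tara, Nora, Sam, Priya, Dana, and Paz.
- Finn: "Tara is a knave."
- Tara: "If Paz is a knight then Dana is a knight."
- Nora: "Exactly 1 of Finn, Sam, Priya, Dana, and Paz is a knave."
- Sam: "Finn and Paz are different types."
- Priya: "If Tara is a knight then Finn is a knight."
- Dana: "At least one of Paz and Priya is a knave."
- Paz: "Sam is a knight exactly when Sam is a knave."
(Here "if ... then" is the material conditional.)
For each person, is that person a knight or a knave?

Finn is a knave, Tara is a knight, Nora is a knave, Sam is a knave, Priya is a knave, Dana is a knight, and Paz is a knave.

As a knave, Finn's statement "Tara is a knave" should be False; it is.
Tara is a knight, and the claim "if Paz is a knight then Dana is a knight" is indeed true.
Since Nora is a knave, "exactly 1 of Finn, Sam, Priya, Dana, and Paz is a knave" needs to be False, which holds.
Since Sam is a knave, "Finn and Paz are different types" needs to be False, which holds.
Priya is a knave; "if Tara is a knight then Finn is a knight" is False, as required.
As a knight, Dana's statement "at least one of Paz and Priya is a knave" should be true; it is.
Paz (knave): "Sam is a knight exactly when Sam is a knave" — False. ✓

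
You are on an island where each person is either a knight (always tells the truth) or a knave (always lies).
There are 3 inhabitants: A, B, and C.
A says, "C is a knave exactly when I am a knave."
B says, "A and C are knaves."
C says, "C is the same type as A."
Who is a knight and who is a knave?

Knights: A and C. Knaves: B.

Suppose A is a knave. Then A's statement "C is a knave exactly when I am a knave" would have to be false. Checking the 4 ways to assign the others, none is consistent with every speaker.
(For instance, with B=knave, C=knight, C's claim "C is the same type as A" comes out false where it would need to be true.)
So A must be a knight, making "C is a knave exactly when I am a knave" true. Taking A=knight, B=knave, C=knight, each remaining statement checks out:
  B (knave): "A and C are knaves" — false. ✓
  C (knight): "C is the same type as A" — true. ✓
This is the unique consistent assignment.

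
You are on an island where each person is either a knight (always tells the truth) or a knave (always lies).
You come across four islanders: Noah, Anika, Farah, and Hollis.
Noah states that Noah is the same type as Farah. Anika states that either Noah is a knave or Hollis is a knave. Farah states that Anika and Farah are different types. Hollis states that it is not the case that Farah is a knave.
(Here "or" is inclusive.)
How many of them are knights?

3

The unique consistent assignment is Noah=knight, Anika=knave, Farah=knight, Hollis=knight.
That has 3 knights.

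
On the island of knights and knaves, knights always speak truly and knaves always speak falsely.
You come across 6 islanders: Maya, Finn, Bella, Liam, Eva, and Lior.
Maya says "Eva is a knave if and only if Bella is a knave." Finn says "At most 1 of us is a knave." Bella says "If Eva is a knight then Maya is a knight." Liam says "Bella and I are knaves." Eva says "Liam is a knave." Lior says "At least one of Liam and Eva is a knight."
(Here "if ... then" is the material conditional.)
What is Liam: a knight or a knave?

Consistent assignments: {Maya=knight, Finn=knight, Bella=knight, Liam=knave, Eva=knight, Lior=knight}; {Maya=knight, Finn=knave, Bella=knight, Liam=knave, Eva=knight, Lior=knight}
In every consistent assignment, Liam is a knave.

Liam is a knave.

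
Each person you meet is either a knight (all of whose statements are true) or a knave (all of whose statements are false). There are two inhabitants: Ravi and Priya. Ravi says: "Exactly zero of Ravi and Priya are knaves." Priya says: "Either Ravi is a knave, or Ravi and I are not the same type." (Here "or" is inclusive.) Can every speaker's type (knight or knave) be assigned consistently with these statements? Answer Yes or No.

Yes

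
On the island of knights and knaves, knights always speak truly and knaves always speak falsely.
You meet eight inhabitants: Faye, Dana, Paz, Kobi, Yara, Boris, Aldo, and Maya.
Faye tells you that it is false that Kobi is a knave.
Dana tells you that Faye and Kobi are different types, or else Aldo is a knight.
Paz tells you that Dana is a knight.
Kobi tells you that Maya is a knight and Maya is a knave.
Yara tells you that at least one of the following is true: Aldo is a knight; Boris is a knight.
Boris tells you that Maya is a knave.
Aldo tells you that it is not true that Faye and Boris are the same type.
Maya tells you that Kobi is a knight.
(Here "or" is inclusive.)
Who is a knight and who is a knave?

Knights: Dana, Paz, Yara, Boris, and Aldo. Knaves: Faye, Kobi, and Maya.

As a knave, Faye's statement "it is false that Kobi is a knave" should be False; it is.
Dana (knight): "Faye and Kobi are different types, or else Aldo is a knight" — True. ✓
As a knight, Paz's statement "Dana is a knight" should be True; it is.
Kobi is a knave; "Maya is a knight and Maya is a knave" is False, as required.
Since Yara is a knight, "at least one of the following is true: Aldo is a knight; Boris is a knight" needs to be True, which holds.
Boris is a knight, so "Maya is a knave" must be True — and it is.
Aldo is a knight; "it is not true that Faye and Boris are the same type" is True, as required.
Since Maya is a knave, "Kobi is a knight" needs to be False, which holds.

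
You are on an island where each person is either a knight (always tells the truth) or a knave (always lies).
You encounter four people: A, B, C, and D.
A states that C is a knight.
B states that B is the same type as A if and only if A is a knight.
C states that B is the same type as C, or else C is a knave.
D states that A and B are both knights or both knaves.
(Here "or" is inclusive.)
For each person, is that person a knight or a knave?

Suppose A is a knave. Then A's statement "C is a knight" would have to be false. Checking the 8 ways to assign the others, none is consistent with every speaker.
(For instance, with B=knight, C=knight, D=knight, A's claim "C is a knight" comes out true where it would need to be false.)
So A must be a knight, making "C is a knight" true. Taking A=knight, B=knight, C=knight, D=knight, each remaining statement checks out:
  B (knight): "B is the same type as A if and only if A is a knight" — true. ✓
  C (knight): "B is the same type as C, or else C is a knave" — true. ✓
  D (knight): "A and B are both knights or both knaves" — true. ✓
This is the unique consistent assignment.

A is a knight, B is a knight, C is a knight, and D is a knight.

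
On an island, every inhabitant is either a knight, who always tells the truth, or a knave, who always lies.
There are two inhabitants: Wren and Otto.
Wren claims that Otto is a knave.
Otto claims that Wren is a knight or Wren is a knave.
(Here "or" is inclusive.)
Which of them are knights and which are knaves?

Wren is a knave, so "Otto is a knave" must be false — and it is.
Since Otto is a knight, "Wren is a knight or Wren is a knave" needs to be True, which holds.

Knights: Otto. Knaves: Wren.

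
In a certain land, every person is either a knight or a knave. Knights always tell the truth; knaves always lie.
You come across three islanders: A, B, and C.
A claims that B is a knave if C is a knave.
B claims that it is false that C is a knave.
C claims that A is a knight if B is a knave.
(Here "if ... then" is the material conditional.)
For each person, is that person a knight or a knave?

Knights: A, B, and C. Knaves: none.

A is a knight, so "B is a knave if C is a knave" must be True — and it is.
B is a knight; "it is false that C is a knave" is True, as required.
C is a knight; "A is a knight if B is a knave" is True, as required.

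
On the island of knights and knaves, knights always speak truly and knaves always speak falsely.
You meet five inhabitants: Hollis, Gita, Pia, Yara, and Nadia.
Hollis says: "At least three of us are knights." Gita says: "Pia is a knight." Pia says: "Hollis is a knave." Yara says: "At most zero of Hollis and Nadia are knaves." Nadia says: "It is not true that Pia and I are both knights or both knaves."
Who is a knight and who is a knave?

Knights: Hollis, Yara, and Nadia. Knaves: Gita and Pia.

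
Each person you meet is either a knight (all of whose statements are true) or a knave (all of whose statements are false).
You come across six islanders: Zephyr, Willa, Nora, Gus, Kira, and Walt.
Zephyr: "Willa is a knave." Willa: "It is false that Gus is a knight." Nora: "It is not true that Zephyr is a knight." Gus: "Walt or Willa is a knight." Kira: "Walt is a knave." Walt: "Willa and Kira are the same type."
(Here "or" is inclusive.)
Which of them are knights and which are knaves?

Zephyr is a knight, Willa is a knave, Nora is a knave, Gus is a knight, Kira is a knave, and Walt is a knight.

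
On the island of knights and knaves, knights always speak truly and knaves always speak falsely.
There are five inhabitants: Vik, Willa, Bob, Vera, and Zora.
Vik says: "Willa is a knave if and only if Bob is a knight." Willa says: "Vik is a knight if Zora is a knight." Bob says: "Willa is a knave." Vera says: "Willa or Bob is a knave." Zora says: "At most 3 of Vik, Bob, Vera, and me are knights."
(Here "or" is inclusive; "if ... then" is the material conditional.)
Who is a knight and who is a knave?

Vik is a knight, Willa is a knight, Bob is a knave, Vera is a knight, and Zora is a knight.

Since Vik is a knight, "Willa is a knave if and only if Bob is a knight" needs to be true, which holds.
Willa is a knight, so "Vik is a knight if Zora is a knight" must be true — and it is.
Bob is a knave, and the claim "Willa is a knave" is indeed false.
Vera is a knight, and the claim "Willa or Bob is a knave" is indeed true.
Zora is a knight, and the claim "at most 3 of Vik, Bob, Vera, and me are knights" is indeed true.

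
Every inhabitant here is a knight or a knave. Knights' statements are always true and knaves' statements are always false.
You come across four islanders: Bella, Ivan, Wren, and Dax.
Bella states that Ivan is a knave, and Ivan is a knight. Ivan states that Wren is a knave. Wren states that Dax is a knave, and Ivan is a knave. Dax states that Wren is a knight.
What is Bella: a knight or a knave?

Bella is a knave.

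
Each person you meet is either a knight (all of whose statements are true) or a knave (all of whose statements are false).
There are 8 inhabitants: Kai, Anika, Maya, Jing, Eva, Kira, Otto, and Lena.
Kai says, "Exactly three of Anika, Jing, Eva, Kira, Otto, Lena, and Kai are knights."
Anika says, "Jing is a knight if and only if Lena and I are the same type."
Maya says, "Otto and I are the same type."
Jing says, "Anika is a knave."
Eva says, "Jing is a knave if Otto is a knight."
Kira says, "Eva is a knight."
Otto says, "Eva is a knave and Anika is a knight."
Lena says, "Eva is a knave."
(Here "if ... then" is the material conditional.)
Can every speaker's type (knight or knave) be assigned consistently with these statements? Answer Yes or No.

No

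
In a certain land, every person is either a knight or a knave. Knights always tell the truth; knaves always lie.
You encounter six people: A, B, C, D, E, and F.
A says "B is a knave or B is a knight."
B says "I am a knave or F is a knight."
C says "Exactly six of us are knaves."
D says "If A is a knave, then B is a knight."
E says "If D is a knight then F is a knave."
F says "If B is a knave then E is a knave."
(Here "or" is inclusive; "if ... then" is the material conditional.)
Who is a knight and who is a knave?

Knights: A, B, D, and F. Knaves: C and E.

A (knight): "B is a knave or B is a knight" — true. ✓
Since B is a knight, "I am a knave or F is a knight" needs to be true, which holds.
C (knave): "exactly six of us are knaves" — False. ✓
D is a knight; "if A is a knave, then B is a knight" is true, as required.
E is a knave, so "if D is a knight then F is a knave" must be False — and it is.
F is a knight, and the claim "if B is a knave then E is a knave" is indeed true.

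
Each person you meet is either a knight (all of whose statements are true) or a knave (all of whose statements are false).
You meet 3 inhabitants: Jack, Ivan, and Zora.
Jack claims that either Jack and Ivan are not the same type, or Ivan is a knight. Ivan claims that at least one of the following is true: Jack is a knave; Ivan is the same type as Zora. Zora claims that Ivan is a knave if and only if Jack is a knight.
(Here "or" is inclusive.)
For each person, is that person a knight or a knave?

Jack is a knight, Ivan is a knave, and Zora is a knight.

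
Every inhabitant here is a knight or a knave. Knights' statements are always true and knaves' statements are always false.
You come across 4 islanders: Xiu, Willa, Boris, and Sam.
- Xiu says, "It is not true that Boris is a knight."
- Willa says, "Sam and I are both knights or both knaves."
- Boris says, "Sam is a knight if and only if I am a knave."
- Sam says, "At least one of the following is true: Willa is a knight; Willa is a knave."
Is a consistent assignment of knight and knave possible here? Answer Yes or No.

Checking all 16 assignments, each has at least one speaker whose statement's truth value contradicts their type.

No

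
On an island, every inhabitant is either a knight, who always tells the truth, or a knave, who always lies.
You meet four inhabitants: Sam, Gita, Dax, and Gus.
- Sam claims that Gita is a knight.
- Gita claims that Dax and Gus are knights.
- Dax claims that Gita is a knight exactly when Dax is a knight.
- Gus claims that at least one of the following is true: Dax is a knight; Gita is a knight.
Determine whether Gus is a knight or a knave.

Gus is a knight.

Consistent assignments: {Sam=knight, Gita=knight, Dax=knight, Gus=knight}
In every consistent assignment, Gus is a knight.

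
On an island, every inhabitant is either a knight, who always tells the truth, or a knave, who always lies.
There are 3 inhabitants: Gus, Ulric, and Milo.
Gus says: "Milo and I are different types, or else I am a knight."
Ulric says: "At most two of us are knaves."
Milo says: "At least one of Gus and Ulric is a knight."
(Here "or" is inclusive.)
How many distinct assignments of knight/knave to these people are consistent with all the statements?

2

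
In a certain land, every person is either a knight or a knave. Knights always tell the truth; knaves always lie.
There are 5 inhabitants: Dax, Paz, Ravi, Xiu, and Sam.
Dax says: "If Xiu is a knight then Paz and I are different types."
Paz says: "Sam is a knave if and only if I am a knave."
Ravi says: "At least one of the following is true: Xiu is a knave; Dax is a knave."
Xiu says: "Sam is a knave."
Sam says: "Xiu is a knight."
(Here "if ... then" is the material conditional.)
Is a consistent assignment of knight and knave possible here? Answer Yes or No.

No

Checking all 32 assignments, each has at least one speaker whose statement's truth value contradicts their type.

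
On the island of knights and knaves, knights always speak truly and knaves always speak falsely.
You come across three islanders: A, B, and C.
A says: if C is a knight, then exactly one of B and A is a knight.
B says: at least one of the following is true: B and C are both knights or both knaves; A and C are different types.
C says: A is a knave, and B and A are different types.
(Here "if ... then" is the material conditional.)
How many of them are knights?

2

The unique consistent assignment is A=knight, B=knight, C=knave.
That has 2 knights.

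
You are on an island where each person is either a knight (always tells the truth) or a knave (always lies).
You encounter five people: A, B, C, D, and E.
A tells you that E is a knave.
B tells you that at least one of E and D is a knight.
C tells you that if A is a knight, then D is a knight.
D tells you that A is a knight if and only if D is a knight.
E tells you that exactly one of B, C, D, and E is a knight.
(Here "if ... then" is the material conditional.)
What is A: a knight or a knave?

A is a knight.

Consistent assignments: {A=knight, B=knight, C=knight, D=knight, E=knave}; {A=knight, B=knave, C=knave, D=knave, E=knave}
In every consistent assignment, A is a knight.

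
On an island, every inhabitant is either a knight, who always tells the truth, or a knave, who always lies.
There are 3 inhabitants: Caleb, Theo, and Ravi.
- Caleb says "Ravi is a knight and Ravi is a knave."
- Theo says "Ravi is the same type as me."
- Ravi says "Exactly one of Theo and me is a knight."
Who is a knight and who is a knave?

Caleb is a knave, so "Ravi is a knight and Ravi is a knave" must be false — and it is.
Theo is a knave; "Ravi is the same type as me" is false, as required.
As a knight, Ravi's statement "exactly one of Theo and me is a knight" should be True; it is.

Caleb is a knave, Theo is a knave, and Ravi is a knight.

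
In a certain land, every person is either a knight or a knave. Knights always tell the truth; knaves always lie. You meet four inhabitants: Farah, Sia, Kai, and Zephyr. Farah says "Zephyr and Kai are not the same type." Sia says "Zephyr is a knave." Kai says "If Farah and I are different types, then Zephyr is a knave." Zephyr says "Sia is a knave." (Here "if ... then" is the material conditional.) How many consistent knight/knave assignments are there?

2

Consistent assignments:
  Farah=knight, Sia=knight, Kai=knight, Zephyr=knave
  Farah=knight, Sia=knave, Kai=knave, Zephyr=knight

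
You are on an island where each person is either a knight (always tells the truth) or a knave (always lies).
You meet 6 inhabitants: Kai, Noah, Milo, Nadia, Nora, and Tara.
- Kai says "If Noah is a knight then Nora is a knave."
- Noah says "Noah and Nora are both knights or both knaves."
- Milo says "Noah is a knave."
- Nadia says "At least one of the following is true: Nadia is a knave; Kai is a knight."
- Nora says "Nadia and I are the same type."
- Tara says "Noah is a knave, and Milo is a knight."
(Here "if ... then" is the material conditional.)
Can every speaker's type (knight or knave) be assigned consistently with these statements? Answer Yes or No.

Yes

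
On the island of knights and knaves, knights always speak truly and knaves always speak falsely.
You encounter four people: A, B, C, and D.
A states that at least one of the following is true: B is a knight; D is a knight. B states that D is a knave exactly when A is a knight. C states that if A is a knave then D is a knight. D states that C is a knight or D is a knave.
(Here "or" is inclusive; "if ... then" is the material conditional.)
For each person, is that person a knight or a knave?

Suppose A is a knave. Then A's statement "at least one of the following is true: B is a knight; D is a knight" would have to be false. Checking the 8 ways to assign the others, none is consistent with every speaker.
(For instance, with B=knave, C=knight, D=knight, A's claim "at least one of the following is true: B is a knight; D is a knight" comes out true where it would need to be false.)
So A must be a knight, making "at least one of the following is true: B is a knight; D is a knight" true. Taking A=knight, B=knave, C=knight, D=knight, each remaining statement checks out:
  B (knave): "D is a knave exactly when A is a knight" — false. ✓
  C (knight): "if A is a knave then D is a knight" — true. ✓
  D (knight): "C is a knight or D is a knave" — true. ✓
This is the unique consistent assignment.

A is a knight, B is a knave, C is a knight, and D is a knight.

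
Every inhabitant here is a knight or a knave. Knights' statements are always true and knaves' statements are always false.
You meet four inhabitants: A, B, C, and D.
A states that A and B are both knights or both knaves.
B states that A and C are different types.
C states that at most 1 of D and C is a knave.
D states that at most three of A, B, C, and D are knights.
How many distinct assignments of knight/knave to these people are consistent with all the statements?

1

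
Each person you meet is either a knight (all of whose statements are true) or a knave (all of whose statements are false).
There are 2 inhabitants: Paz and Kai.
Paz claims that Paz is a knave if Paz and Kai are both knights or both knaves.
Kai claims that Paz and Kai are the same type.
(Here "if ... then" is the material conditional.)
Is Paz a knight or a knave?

Consistent assignments: {Paz=knight, Kai=knave}
In every consistent assignment, Paz is a knight.

Paz is a knight.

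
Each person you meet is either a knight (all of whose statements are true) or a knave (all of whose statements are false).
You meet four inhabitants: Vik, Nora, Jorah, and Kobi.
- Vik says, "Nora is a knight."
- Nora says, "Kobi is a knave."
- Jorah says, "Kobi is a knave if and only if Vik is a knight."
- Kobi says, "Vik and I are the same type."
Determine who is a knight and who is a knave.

Knights: Vik, Nora, and Jorah. Knaves: Kobi.

Vik is a knight, and the claim "Nora is a knight" is indeed True.
Nora is a knight, so "Kobi is a knave" must be True — and it is.
Jorah is a knight; "Kobi is a knave if and only if Vik is a knight" is True, as required.
Kobi (knave): "Vik and I are the same type" — False. ✓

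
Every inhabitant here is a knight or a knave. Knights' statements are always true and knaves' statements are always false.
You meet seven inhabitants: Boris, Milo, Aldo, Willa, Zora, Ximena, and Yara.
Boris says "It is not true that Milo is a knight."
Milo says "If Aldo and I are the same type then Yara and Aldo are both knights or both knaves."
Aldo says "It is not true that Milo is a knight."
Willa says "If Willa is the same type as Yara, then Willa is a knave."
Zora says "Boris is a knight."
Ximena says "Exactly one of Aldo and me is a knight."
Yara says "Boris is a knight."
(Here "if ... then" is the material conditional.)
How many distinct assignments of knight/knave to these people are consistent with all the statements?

2

Consistent assignments:
  Boris=knave, Milo=knight, Aldo=knave, Willa=knight, Zora=knave, Ximena=knight, Yara=knave
  Boris=knave, Milo=knight, Aldo=knave, Willa=knight, Zora=knave, Ximena=knave, Yara=knave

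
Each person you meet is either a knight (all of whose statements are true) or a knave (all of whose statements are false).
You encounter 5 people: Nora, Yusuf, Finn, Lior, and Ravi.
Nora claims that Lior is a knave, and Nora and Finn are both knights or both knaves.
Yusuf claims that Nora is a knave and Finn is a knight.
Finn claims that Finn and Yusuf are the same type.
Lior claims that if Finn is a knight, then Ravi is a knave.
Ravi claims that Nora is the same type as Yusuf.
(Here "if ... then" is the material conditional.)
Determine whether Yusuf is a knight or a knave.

Yusuf is a knight.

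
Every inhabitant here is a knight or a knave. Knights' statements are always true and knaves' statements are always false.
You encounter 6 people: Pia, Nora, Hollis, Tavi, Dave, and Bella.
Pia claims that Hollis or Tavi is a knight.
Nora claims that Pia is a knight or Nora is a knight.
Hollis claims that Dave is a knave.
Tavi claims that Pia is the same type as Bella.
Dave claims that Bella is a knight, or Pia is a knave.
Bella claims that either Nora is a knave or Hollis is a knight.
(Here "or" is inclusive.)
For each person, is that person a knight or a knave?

Pia is a knave, and the claim "Hollis or Tavi is a knight" is indeed False.
Nora (knave): "Pia is a knight or Nora is a knight" — False. ✓
Since Hollis is a knave, "Dave is a knave" needs to be False, which holds.
Tavi is a knave, so "Pia is the same type as Bella" must be False — and it is.
Since Dave is a knight, "Bella is a knight, or Pia is a knave" needs to be True, which holds.
Bella is a knight; "either Nora is a knave or Hollis is a knight" is True, as required.

Knights: Dave and Bella. Knaves: Pia, Nora, Hollis, and Tavi.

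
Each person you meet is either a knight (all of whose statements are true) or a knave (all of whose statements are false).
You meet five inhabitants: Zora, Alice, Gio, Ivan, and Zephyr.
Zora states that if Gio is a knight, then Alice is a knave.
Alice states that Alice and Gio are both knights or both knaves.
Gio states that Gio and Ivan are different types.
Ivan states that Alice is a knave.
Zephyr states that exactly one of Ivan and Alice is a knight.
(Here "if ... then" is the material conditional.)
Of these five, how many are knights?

The unique consistent assignment is Zora=knave, Alice=knight, Gio=knight, Ivan=knave, Zephyr=knight.
That has 3 knights.

3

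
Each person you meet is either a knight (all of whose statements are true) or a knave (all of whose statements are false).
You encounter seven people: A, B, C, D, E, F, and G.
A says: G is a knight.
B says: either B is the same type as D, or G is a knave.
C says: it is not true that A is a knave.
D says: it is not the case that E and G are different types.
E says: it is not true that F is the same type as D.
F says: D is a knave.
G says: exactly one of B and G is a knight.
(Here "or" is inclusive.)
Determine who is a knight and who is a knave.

A is a knight, B is a knave, C is a knight, D is a knight, E is a knight, F is a knave, and G is a knight.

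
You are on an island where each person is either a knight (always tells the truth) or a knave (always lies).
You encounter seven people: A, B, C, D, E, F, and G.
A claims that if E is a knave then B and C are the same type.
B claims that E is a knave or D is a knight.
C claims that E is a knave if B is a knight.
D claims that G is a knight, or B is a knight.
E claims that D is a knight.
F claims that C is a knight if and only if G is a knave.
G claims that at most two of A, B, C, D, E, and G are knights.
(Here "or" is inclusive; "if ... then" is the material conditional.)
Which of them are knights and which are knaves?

A is a knight, B is a knight, C is a knave, D is a knight, E is a knight, F is a knave, and G is a knave.

A (knight): "if E is a knave then B and C are the same type" — true. ✓
B is a knight, and the claim "E is a knave or D is a knight" is indeed true.
C is a knave, and the claim "E is a knave if B is a knight" is indeed False.
D (knight): "G is a knight, or B is a knight" — true. ✓
E is a knight, so "D is a knight" must be true — and it is.
F is a knave, and the claim "C is a knight if and only if G is a knave" is indeed False.
G is a knave; "at most two of A, B, C, D, E, and G are knights" is False, as required.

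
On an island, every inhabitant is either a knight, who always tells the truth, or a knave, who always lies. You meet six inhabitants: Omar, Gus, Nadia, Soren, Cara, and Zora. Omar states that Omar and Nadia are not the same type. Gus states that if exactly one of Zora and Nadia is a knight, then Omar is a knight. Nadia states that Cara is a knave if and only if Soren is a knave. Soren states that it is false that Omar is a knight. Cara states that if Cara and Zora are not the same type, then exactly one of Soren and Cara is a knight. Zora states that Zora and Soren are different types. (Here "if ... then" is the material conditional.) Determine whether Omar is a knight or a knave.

Omar is a knight.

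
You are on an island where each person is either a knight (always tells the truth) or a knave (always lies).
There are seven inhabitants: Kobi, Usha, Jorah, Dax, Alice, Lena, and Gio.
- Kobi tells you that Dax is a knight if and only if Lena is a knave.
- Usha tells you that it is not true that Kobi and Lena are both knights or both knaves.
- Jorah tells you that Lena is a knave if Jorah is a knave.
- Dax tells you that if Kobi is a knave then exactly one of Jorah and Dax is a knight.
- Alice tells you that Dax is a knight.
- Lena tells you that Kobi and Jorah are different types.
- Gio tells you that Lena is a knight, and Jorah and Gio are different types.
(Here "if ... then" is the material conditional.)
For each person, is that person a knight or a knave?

Kobi is a knight; "Dax is a knight if and only if Lena is a knave" is true, as required.
Usha is a knight; "it is not true that Kobi and Lena are both knights or both knaves" is true, as required.
Jorah is a knight; "Lena is a knave if Jorah is a knave" is true, as required.
As a knight, Dax's statement "if Kobi is a knave then exactly one of Jorah and Dax is a knight" should be true; it is.
Alice is a knight, so "Dax is a knight" must be true — and it is.
As a knave, Lena's statement "Kobi and Jorah are different types" should be False; it is.
As a knave, Gio's statement "Lena is a knight, and Jorah and Gio are different types" should be False; it is.

Kobi is a knight, Usha is a knight, Jorah is a knight, Dax is a knight, Alice is a knight, Lena is a knave, and Gio is a knave.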